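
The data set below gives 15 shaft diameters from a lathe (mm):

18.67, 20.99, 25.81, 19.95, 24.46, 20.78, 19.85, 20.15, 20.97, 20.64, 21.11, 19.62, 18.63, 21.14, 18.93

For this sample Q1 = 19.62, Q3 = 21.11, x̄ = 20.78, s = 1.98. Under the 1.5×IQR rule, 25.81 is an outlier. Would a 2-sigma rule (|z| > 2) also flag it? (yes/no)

yes

z = (25.81 − 20.78) / 1.98 = 2.54.
|z| = 2.54 > 2.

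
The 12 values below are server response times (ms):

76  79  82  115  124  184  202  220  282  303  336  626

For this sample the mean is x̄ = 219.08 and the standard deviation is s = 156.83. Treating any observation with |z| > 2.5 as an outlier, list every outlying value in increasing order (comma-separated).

Cutoffs at x̄ ± 2.5s: 219.08 ± 2.5·156.83 = [-172.995, 611.155].
626: z = 2.59, |z| > 2.5 → outlier.
Every other value lies within [-172.995, 611.155].

626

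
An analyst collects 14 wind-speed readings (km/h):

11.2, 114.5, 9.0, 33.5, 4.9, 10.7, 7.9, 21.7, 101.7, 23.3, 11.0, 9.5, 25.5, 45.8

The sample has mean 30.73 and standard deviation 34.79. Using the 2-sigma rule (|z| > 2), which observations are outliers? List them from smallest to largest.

101.7, 114.5

Cutoffs at x̄ ± 2s: 30.73 ± 2·34.79 = [-38.85, 100.31].
101.7: z = 2.04, |z| > 2 → outlier.
114.5: z = 2.41, |z| > 2 → outlier.
Every other value lies within [-38.85, 100.31].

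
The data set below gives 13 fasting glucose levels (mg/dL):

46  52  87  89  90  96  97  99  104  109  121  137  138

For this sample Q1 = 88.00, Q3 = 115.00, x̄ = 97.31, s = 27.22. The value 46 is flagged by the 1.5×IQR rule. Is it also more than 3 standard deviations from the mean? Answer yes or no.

no

z = (46 − 97.31) / 27.22 = -1.89.
|z| = 1.89 ≤ 3.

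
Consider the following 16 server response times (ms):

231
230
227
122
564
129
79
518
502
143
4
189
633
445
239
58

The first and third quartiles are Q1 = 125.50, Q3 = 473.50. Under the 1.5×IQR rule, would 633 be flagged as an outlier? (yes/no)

no

IQR = Q3 − Q1 = 473.50 − 125.50 = 348.00.
Lower fence = Q1 − 1.5·IQR = 125.50 − 522.00 = -396.50.
Upper fence = Q3 + 1.5·IQR = 473.50 + 522.00 = 995.50.
633 lies within [-396.50, 995.50].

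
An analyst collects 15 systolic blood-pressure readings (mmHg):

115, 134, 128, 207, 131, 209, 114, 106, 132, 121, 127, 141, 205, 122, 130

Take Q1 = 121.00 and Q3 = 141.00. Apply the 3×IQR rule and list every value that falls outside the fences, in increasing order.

205, 207, 209

IQR = Q3 − Q1 = 141.00 − 121.00 = 20.00.
Lower fence = Q1 − 3·IQR = 121.00 − 60.00 = 61.00.
Upper fence = Q3 + 3·IQR = 141.00 + 60.00 = 201.00.
205 > 201.00 → outlier.
207 > 201.00 → outlier.
209 > 201.00 → outlier.
All remaining values lie within [61.00, 201.00].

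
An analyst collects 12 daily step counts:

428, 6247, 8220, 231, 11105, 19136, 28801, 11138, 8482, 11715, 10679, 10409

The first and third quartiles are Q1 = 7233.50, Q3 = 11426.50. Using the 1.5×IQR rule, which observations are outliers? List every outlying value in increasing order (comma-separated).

231, 428, 19136, 28801

IQR = Q3 − Q1 = 11426.50 − 7233.50 = 4193.00.
Lower fence = Q1 − 1.5·IQR = 7233.50 − 6289.50 = 944.00.
Upper fence = Q3 + 1.5·IQR = 11426.50 + 6289.50 = 17716.00.
231 < 944.00 → outlier.
428 < 944.00 → outlier.
19136 > 17716.00 → outlier.
28801 > 17716.00 → outlier.
All remaining values lie within [944.00, 17716.00].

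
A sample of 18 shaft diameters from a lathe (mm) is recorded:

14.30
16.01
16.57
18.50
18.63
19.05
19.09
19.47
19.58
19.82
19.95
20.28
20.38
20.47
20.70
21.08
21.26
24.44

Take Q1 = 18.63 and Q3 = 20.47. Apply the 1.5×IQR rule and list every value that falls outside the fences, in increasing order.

IQR = Q3 − Q1 = 20.47 − 18.63 = 1.84.
Lower fence = Q1 − 1.5·IQR = 18.63 − 2.76 = 15.87.
Upper fence = Q3 + 1.5·IQR = 20.47 + 2.76 = 23.23.
14.30 < 15.87 → outlier.
24.44 > 23.23 → outlier.
All remaining values lie within [15.87, 23.23].

14.30, 24.44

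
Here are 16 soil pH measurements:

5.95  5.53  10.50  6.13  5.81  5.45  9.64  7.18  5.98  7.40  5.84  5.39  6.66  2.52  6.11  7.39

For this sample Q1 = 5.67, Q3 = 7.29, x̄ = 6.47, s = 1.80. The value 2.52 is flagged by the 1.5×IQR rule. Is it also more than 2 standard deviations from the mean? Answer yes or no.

z = (2.52 − 6.47) / 1.80 = -2.19.
|z| = 2.19 > 2.

yes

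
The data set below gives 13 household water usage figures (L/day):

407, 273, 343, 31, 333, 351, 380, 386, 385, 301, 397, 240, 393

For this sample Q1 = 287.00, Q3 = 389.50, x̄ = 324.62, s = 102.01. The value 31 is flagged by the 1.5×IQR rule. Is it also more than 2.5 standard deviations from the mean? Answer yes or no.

yes

z = (31 − 324.62) / 102.01 = -2.88.
|z| = 2.88 > 2.5.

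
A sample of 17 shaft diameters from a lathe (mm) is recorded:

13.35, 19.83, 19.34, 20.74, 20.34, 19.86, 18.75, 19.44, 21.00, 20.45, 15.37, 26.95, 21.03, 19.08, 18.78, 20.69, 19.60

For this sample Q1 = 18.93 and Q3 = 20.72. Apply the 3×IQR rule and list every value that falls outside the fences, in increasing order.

IQR = Q3 − Q1 = 20.72 − 18.93 = 1.79.
Lower fence = Q1 − 3·IQR = 18.93 − 5.37 = 13.56.
Upper fence = Q3 + 3·IQR = 20.72 + 5.37 = 26.09.
13.35 < 13.56 → outlier.
26.95 > 26.09 → outlier.
All remaining values lie within [13.56, 26.09].

13.35, 26.95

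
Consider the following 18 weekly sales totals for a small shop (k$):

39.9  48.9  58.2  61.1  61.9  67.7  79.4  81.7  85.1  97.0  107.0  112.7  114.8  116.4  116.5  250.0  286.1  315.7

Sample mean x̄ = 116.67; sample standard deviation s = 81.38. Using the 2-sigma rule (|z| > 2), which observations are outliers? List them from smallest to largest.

Cutoffs at x̄ ± 2s: 116.67 ± 2·81.38 = [-46.09, 279.43].
286.1: z = 2.08, |z| > 2 → outlier.
315.7: z = 2.45, |z| > 2 → outlier.
Every other value lies within [-46.09, 279.43].

286.1, 315.7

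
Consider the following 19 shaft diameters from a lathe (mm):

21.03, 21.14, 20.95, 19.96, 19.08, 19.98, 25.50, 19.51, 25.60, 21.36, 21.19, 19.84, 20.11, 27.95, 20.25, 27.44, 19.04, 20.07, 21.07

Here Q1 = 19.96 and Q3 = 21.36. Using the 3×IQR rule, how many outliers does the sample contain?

3

IQR = 1.40; fences at 19.96 − 4.20 = 15.76 and 21.36 + 4.20 = 25.56.
Outside the cutoffs: 25.60, 27.44, 27.95.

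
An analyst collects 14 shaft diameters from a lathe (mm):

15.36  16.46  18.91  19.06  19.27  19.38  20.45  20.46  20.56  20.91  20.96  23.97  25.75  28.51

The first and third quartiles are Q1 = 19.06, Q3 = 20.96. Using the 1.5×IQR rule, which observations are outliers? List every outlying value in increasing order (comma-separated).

15.36, 23.97, 25.75, 28.51

IQR = Q3 − Q1 = 20.96 − 19.06 = 1.90.
Lower fence = Q1 − 1.5·IQR = 19.06 − 2.85 = 16.21.
Upper fence = Q3 + 1.5·IQR = 20.96 + 2.85 = 23.81.
15.36 < 16.21 → outlier.
23.97 > 23.81 → outlier.
25.75 > 23.81 → outlier.
28.51 > 23.81 → outlier.
All remaining values lie within [16.21, 23.81].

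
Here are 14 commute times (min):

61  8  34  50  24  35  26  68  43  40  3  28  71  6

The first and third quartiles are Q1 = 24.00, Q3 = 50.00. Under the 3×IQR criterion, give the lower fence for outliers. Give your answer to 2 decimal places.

IQR = Q3 − Q1 = 50.00 − 24.00 = 26.00.
Lower fence = Q1 − 3·IQR = 24.00 − 78.00 = -54.00.
Upper fence = Q3 + 3·IQR = 50.00 + 78.00 = 128.00.

-54.00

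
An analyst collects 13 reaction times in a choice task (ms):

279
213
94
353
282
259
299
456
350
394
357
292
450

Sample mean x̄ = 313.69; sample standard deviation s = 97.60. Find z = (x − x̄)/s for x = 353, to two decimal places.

z = (353 − 313.69) / 97.60 = 0.40.

0.40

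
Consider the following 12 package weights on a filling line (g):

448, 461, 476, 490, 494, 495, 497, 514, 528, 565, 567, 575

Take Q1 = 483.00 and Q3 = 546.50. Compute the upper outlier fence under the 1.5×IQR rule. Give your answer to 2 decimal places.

641.75

IQR = Q3 − Q1 = 546.50 − 483.00 = 63.50.
Lower fence = Q1 − 1.5·IQR = 483.00 − 95.25 = 387.75.
Upper fence = Q3 + 1.5·IQR = 546.50 + 95.25 = 641.75.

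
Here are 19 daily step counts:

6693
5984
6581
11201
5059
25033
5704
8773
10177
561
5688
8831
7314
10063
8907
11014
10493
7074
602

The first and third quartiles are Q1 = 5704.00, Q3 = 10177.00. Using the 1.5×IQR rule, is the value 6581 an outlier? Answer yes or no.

no

IQR = Q3 − Q1 = 10177.00 − 5704.00 = 4473.00.
Lower fence = Q1 − 1.5·IQR = 5704.00 − 6709.50 = -1005.50.
Upper fence = Q3 + 1.5·IQR = 10177.00 + 6709.50 = 16886.50.
6581 lies within [-1005.50, 16886.50].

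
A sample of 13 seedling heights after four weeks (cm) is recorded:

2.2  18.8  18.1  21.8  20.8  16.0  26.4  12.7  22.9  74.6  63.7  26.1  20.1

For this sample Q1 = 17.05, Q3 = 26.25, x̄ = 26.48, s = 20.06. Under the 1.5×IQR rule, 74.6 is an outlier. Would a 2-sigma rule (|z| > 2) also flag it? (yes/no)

z = (74.6 − 26.48) / 20.06 = 2.40.
|z| = 2.40 > 2.

yes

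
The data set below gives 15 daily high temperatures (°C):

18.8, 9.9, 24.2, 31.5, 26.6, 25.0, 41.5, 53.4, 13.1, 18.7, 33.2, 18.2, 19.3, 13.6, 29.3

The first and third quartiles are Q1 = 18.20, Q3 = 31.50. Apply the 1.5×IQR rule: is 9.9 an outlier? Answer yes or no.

no

IQR = Q3 − Q1 = 31.50 − 18.20 = 13.30.
Lower fence = Q1 − 1.5·IQR = 18.20 − 19.95 = -1.75.
Upper fence = Q3 + 1.5·IQR = 31.50 + 19.95 = 51.45.
9.9 lies within [-1.75, 51.45].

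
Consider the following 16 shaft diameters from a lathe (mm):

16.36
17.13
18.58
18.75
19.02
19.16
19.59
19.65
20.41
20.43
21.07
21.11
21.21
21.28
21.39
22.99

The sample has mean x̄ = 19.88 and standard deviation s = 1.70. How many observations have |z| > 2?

1

Cutoffs: x̄ ± 2s = [16.48, 23.28].
Outside the cutoffs: 16.36.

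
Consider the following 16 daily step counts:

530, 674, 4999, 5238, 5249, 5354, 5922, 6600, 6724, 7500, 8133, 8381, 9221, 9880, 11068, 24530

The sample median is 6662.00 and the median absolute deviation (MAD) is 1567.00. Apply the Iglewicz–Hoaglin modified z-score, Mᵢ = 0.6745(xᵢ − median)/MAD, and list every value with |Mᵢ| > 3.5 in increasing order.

|Mᵢ| > 3.5 ⇔ |xᵢ − 6662.00| > 3.5·1567.00/0.6745 = 8131.21.
So outliers lie outside [-1469.21, 14793.21].
24530: M = 7.69 → outlier.

24530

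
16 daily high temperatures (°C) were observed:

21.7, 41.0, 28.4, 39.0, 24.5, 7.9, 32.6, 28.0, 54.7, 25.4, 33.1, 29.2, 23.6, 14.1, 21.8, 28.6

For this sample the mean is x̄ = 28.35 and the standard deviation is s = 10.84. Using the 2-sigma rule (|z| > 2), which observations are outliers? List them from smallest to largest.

54.7

Cutoffs at x̄ ± 2s: 28.35 ± 2·10.84 = [6.67, 50.03].
54.7: z = 2.43, |z| > 2 → outlier.
Every other value lies within [6.67, 50.03].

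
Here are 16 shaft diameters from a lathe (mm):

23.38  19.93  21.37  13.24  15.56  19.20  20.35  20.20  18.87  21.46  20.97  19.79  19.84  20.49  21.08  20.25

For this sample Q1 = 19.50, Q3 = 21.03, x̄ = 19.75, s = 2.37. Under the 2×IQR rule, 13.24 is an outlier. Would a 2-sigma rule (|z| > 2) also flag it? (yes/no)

z = (13.24 − 19.75) / 2.37 = -2.75.
|z| = 2.75 > 2.

yes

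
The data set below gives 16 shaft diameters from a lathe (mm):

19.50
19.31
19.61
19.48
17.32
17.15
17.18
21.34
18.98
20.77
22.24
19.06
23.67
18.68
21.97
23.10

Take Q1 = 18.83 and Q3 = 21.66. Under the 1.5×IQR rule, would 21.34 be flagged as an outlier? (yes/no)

IQR = Q3 − Q1 = 21.66 − 18.83 = 2.83.
Lower fence = Q1 − 1.5·IQR = 18.83 − 4.245 = 14.585.
Upper fence = Q3 + 1.5·IQR = 21.66 + 4.245 = 25.905.
21.34 lies within [14.585, 25.905].

no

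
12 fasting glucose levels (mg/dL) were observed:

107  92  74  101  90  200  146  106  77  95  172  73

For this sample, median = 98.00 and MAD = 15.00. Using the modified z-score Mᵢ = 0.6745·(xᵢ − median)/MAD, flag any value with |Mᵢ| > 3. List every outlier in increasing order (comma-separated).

|Mᵢ| > 3 ⇔ |xᵢ − 98.00| > 3·15.00/0.6745 = 66.72.
So outliers lie outside [31.28, 164.72].
172: M = 3.33 → outlier.
200: M = 4.59 → outlier.

172, 200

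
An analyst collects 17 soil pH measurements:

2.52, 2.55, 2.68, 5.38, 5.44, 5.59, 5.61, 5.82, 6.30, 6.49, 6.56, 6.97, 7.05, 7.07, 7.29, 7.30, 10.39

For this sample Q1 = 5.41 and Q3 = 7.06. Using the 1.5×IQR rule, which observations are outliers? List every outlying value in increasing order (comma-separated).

2.52, 2.55, 2.68, 10.39

IQR = Q3 − Q1 = 7.06 − 5.41 = 1.65.
Lower fence = Q1 − 1.5·IQR = 5.41 − 2.475 = 2.935.
Upper fence = Q3 + 1.5·IQR = 7.06 + 2.475 = 9.535.
2.52 < 2.935 → outlier.
2.55 < 2.935 → outlier.
2.68 < 2.935 → outlier.
10.39 > 9.535 → outlier.
All remaining values lie within [2.935, 9.535].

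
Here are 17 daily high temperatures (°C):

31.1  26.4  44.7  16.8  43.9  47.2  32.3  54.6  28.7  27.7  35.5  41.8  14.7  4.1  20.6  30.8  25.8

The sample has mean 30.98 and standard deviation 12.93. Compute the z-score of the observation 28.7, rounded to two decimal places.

-0.18

z = (28.7 − 30.98) / 12.93 = -0.18.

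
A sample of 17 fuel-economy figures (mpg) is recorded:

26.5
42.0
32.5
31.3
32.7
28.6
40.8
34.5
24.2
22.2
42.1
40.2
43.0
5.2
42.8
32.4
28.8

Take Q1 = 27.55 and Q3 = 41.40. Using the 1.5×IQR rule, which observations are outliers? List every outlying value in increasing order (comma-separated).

IQR = Q3 − Q1 = 41.40 − 27.55 = 13.85.
Lower fence = Q1 − 1.5·IQR = 27.55 − 20.775 = 6.775.
Upper fence = Q3 + 1.5·IQR = 41.40 + 20.775 = 62.175.
5.2 < 6.775 → outlier.
All remaining values lie within [6.775, 62.175].

5.2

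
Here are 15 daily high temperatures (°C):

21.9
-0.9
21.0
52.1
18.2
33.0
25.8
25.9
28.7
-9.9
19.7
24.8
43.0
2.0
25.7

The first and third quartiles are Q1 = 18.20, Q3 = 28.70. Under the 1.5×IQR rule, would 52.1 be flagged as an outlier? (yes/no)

yes

IQR = Q3 − Q1 = 28.70 − 18.20 = 10.50.
Lower fence = Q1 − 1.5·IQR = 18.20 − 15.75 = 2.45.
Upper fence = Q3 + 1.5·IQR = 28.70 + 15.75 = 44.45.
52.1 lies above the upper fence.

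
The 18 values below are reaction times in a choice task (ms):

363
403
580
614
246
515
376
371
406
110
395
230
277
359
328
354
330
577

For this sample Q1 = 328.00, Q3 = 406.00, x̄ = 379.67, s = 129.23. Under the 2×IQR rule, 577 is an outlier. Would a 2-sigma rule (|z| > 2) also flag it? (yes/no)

no

z = (577 − 379.67) / 129.23 = 1.53.
|z| = 1.53 ≤ 2.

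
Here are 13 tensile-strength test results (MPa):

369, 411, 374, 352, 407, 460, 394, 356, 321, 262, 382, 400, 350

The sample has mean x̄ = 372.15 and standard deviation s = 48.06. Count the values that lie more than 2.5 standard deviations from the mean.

Cutoffs: x̄ ± 2.5s = [252.00, 492.30].
Every value lies within the cutoffs.

0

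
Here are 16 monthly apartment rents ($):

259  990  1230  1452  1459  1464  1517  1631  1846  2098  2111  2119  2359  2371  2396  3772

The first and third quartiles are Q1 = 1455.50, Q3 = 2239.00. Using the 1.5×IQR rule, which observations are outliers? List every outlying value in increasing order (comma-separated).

259, 3772

IQR = Q3 − Q1 = 2239.00 − 1455.50 = 783.50.
Lower fence = Q1 − 1.5·IQR = 1455.50 − 1175.25 = 280.25.
Upper fence = Q3 + 1.5·IQR = 2239.00 + 1175.25 = 3414.25.
259 < 280.25 → outlier.
3772 > 3414.25 → outlier.
All remaining values lie within [280.25, 3414.25].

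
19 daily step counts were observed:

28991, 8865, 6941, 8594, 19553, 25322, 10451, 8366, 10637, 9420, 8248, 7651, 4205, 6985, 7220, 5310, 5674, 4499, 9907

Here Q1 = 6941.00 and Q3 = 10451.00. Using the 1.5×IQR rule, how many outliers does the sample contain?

IQR = 3510.00; fences at 6941.00 − 5265.00 = 1676.00 and 10451.00 + 5265.00 = 15716.00.
Outside the cutoffs: 19553, 25322, 28991.

3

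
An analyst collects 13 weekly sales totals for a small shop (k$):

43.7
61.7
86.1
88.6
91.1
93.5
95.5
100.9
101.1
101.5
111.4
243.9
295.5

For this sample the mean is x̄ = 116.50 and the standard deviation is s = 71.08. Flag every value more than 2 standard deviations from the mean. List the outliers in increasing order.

Cutoffs at x̄ ± 2s: 116.50 ± 2·71.08 = [-25.66, 258.66].
295.5: z = 2.52, |z| > 2 → outlier.
Every other value lies within [-25.66, 258.66].

295.5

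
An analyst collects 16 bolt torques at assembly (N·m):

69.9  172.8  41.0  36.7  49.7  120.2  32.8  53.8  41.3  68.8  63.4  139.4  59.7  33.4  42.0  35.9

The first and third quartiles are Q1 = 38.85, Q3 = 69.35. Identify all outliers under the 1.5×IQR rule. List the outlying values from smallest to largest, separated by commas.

120.2, 139.4, 172.8

IQR = Q3 − Q1 = 69.35 − 38.85 = 30.50.
Lower fence = Q1 − 1.5·IQR = 38.85 − 45.75 = -6.90.
Upper fence = Q3 + 1.5·IQR = 69.35 + 45.75 = 115.10.
120.2 > 115.10 → outlier.
139.4 > 115.10 → outlier.
172.8 > 115.10 → outlier.
All remaining values lie within [-6.90, 115.10].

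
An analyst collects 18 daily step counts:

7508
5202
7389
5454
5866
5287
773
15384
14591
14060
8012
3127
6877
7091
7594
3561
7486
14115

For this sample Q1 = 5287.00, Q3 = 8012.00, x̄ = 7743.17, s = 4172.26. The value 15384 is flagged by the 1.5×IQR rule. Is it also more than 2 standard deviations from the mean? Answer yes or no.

z = (15384 − 7743.17) / 4172.26 = 1.83.
|z| = 1.83 ≤ 2.

no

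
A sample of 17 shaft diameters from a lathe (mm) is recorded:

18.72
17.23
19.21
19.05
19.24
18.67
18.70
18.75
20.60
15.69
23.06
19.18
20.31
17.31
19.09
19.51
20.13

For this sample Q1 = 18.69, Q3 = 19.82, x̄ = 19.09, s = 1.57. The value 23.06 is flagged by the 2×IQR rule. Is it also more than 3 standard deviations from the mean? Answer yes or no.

z = (23.06 − 19.09) / 1.57 = 2.53.
|z| = 2.53 ≤ 3.

no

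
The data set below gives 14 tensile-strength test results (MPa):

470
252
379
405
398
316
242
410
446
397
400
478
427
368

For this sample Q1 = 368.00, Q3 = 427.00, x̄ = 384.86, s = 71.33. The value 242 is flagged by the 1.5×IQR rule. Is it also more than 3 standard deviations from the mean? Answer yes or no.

z = (242 − 384.86) / 71.33 = -2.00.
|z| = 2.00 ≤ 3.

no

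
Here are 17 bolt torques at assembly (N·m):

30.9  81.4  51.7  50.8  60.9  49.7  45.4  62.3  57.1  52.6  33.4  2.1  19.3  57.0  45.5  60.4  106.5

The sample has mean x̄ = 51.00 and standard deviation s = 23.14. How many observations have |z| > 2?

2

Cutoffs: x̄ ± 2s = [4.72, 97.28].
Outside the cutoffs: 2.1, 106.5.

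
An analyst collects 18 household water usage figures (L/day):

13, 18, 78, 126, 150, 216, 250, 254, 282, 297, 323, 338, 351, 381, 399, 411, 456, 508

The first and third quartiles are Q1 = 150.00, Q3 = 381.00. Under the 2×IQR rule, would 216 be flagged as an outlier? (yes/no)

no

IQR = Q3 − Q1 = 381.00 − 150.00 = 231.00.
Lower fence = Q1 − 2·IQR = 150.00 − 462.00 = -312.00.
Upper fence = Q3 + 2·IQR = 381.00 + 462.00 = 843.00.
216 lies within [-312.00, 843.00].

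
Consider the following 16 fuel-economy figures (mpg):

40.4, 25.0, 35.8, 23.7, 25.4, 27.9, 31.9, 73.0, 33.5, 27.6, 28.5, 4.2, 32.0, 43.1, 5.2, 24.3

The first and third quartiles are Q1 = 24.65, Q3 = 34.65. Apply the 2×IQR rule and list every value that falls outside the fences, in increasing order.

4.2, 73.0

IQR = Q3 − Q1 = 34.65 − 24.65 = 10.00.
Lower fence = Q1 − 2·IQR = 24.65 − 20.00 = 4.65.
Upper fence = Q3 + 2·IQR = 34.65 + 20.00 = 54.65.
4.2 < 4.65 → outlier.
73.0 > 54.65 → outlier.
All remaining values lie within [4.65, 54.65].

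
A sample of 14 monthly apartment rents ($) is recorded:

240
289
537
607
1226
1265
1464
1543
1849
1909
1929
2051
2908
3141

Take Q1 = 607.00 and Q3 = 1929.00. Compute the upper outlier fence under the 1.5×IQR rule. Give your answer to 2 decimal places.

3912.00

IQR = Q3 − Q1 = 1929.00 − 607.00 = 1322.00.
Lower fence = Q1 − 1.5·IQR = 607.00 − 1983.00 = -1376.00.
Upper fence = Q3 + 1.5·IQR = 1929.00 + 1983.00 = 3912.00.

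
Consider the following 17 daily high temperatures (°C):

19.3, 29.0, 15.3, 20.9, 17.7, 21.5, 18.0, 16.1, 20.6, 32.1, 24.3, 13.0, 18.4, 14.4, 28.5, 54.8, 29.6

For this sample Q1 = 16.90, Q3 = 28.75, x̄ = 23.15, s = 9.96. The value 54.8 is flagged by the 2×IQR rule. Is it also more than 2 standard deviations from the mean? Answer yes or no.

yes

z = (54.8 − 23.15) / 9.96 = 3.18.
|z| = 3.18 > 2.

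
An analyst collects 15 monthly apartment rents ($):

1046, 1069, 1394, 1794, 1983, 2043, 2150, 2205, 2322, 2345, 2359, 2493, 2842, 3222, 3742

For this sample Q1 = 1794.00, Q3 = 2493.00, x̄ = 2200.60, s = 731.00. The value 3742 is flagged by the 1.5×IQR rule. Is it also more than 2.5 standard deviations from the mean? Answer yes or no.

no

z = (3742 − 2200.60) / 731.00 = 2.11.
|z| = 2.11 ≤ 2.5.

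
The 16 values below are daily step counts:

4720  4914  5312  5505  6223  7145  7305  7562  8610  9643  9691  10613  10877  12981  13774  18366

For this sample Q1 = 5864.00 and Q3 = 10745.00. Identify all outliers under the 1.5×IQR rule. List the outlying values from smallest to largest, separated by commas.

IQR = Q3 − Q1 = 10745.00 − 5864.00 = 4881.00.
Lower fence = Q1 − 1.5·IQR = 5864.00 − 7321.50 = -1457.50.
Upper fence = Q3 + 1.5·IQR = 10745.00 + 7321.50 = 18066.50.
18366 > 18066.50 → outlier.
All remaining values lie within [-1457.50, 18066.50].

18366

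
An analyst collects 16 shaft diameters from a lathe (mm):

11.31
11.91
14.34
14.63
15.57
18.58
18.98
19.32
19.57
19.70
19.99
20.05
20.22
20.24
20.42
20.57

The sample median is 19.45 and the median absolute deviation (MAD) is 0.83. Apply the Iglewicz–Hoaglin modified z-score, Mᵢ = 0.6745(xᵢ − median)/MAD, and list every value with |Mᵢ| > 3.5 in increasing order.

|Mᵢ| > 3.5 ⇔ |xᵢ − 19.45| > 3.5·0.83/0.6745 = 4.31.
So outliers lie outside [15.14, 23.76].
11.31: M = -6.61 → outlier.
11.91: M = -6.13 → outlier.
14.34: M = -4.15 → outlier.
14.63: M = -3.92 → outlier.

11.31, 11.91, 14.34, 14.63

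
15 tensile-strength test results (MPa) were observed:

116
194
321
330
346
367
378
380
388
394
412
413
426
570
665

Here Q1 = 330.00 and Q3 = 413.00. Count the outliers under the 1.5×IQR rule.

4

IQR = 83.00; fences at 330.00 − 124.50 = 205.50 and 413.00 + 124.50 = 537.50.
Outside the cutoffs: 116, 194, 570, 665.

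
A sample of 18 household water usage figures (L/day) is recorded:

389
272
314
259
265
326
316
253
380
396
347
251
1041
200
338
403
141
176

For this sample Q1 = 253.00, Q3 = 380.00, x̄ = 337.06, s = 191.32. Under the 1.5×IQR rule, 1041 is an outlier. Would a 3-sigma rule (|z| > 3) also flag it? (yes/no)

yes

z = (1041 − 337.06) / 191.32 = 3.68.
|z| = 3.68 > 3.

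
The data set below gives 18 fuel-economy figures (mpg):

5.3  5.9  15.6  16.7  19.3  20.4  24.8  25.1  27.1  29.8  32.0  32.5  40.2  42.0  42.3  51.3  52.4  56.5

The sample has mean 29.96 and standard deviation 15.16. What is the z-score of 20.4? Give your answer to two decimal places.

z = (20.4 − 29.96) / 15.16 = -0.63.

-0.63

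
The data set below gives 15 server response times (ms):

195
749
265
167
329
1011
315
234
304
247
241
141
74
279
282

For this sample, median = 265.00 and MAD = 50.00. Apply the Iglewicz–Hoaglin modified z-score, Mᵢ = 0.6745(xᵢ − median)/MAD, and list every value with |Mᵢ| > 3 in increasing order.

749, 1011

|Mᵢ| > 3 ⇔ |xᵢ − 265.00| > 3·50.00/0.6745 = 222.39.
So outliers lie outside [42.61, 487.39].
749: M = 6.53 → outlier.
1011: M = 10.06 → outlier.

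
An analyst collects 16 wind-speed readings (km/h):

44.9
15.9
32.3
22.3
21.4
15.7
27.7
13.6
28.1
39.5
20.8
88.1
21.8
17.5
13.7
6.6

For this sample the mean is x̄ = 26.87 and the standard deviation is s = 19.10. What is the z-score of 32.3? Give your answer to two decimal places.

z = (32.3 − 26.87) / 19.10 = 0.28.

0.28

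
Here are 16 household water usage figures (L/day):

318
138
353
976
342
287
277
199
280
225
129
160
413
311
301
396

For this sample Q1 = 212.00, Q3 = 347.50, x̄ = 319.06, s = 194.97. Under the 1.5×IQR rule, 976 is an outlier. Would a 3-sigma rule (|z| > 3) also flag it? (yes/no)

yes

z = (976 − 319.06) / 194.97 = 3.37.
|z| = 3.37 > 3.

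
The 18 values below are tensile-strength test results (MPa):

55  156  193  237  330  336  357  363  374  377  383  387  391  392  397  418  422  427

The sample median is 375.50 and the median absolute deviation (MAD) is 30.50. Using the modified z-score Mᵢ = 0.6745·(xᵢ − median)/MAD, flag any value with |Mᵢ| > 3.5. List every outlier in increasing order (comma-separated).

55, 156, 193

|Mᵢ| > 3.5 ⇔ |xᵢ − 375.50| > 3.5·30.50/0.6745 = 158.27.
So outliers lie outside [217.23, 533.77].
55: M = -7.09 → outlier.
156: M = -4.85 → outlier.
193: M = -4.04 → outlier.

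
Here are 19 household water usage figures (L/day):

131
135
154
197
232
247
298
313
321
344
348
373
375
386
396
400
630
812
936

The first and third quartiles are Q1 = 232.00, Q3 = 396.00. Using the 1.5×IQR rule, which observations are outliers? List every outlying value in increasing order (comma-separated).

812, 936

IQR = Q3 − Q1 = 396.00 − 232.00 = 164.00.
Lower fence = Q1 − 1.5·IQR = 232.00 − 246.00 = -14.00.
Upper fence = Q3 + 1.5·IQR = 396.00 + 246.00 = 642.00.
812 > 642.00 → outlier.
936 > 642.00 → outlier.
All remaining values lie within [-14.00, 642.00].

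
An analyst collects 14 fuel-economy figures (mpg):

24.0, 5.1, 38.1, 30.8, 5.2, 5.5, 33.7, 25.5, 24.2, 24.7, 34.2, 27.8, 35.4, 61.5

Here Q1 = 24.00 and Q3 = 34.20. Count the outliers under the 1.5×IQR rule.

IQR = 10.20; fences at 24.00 − 15.30 = 8.70 and 34.20 + 15.30 = 49.50.
Outside the cutoffs: 5.1, 5.2, 5.5, 61.5.

4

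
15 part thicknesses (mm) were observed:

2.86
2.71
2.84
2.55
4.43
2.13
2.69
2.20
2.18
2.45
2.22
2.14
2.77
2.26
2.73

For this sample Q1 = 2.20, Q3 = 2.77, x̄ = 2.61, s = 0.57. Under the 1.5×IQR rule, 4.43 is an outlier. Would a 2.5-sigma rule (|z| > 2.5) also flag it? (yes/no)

yes

z = (4.43 − 2.61) / 0.57 = 3.19.
|z| = 3.19 > 2.5.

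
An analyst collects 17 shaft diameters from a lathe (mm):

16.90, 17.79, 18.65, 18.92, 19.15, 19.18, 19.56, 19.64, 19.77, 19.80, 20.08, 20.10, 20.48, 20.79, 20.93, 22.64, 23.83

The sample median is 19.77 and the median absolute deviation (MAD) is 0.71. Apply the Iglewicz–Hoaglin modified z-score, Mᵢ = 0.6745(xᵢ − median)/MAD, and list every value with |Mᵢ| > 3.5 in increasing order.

|Mᵢ| > 3.5 ⇔ |xᵢ − 19.77| > 3.5·0.71/0.6745 = 3.68.
So outliers lie outside [16.09, 23.45].
23.83: M = 3.86 → outlier.

23.83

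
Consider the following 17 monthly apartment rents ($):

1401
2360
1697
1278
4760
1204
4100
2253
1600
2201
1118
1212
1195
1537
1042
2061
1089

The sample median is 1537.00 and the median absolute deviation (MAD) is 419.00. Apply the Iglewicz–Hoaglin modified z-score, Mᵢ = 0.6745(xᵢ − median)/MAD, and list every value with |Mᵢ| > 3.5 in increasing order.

4100, 4760

|Mᵢ| > 3.5 ⇔ |xᵢ − 1537.00| > 3.5·419.00/0.6745 = 2174.20.
So outliers lie outside [-637.20, 3711.20].
4100: M = 4.13 → outlier.
4760: M = 5.19 → outlier.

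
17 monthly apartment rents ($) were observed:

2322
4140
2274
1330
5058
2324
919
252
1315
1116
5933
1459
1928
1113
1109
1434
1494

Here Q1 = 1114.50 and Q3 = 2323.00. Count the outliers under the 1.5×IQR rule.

3

IQR = 1208.50; fences at 1114.50 − 1812.75 = -698.25 and 2323.00 + 1812.75 = 4135.75.
Outside the cutoffs: 4140, 5058, 5933.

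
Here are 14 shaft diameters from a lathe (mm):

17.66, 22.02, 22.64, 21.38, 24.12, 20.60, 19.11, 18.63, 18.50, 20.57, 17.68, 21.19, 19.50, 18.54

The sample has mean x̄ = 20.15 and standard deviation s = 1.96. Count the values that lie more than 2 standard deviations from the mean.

1

Cutoffs: x̄ ± 2s = [16.23, 24.07].
Outside the cutoffs: 24.12.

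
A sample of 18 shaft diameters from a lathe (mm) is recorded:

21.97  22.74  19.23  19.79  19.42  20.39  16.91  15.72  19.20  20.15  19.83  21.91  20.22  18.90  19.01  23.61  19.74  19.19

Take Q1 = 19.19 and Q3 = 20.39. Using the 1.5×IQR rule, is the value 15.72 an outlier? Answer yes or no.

yes

IQR = Q3 − Q1 = 20.39 − 19.19 = 1.20.
Lower fence = Q1 − 1.5·IQR = 19.19 − 1.80 = 17.39.
Upper fence = Q3 + 1.5·IQR = 20.39 + 1.80 = 22.19.
15.72 lies below the lower fence.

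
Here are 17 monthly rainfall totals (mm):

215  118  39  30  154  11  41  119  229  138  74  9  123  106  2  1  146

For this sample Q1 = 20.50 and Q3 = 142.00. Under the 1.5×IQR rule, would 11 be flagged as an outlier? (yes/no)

IQR = Q3 − Q1 = 142.00 − 20.50 = 121.50.
Lower fence = Q1 − 1.5·IQR = 20.50 − 182.25 = -161.75.
Upper fence = Q3 + 1.5·IQR = 142.00 + 182.25 = 324.25.
11 lies within [-161.75, 324.25].

no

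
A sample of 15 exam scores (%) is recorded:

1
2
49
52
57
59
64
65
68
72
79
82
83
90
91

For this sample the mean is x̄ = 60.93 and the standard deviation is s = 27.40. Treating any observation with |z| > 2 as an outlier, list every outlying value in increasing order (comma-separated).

1, 2

Cutoffs at x̄ ± 2s: 60.93 ± 2·27.40 = [6.13, 115.73].
1: z = -2.19, |z| > 2 → outlier.
2: z = -2.15, |z| > 2 → outlier.
Every other value lies within [6.13, 115.73].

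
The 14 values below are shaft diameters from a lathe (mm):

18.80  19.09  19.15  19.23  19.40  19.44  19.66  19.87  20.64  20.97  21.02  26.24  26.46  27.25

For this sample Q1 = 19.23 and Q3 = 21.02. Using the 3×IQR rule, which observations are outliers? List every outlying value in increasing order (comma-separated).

IQR = Q3 − Q1 = 21.02 − 19.23 = 1.79.
Lower fence = Q1 − 3·IQR = 19.23 − 5.37 = 13.86.
Upper fence = Q3 + 3·IQR = 21.02 + 5.37 = 26.39.
26.46 > 26.39 → outlier.
27.25 > 26.39 → outlier.
All remaining values lie within [13.86, 26.39].

26.46, 27.25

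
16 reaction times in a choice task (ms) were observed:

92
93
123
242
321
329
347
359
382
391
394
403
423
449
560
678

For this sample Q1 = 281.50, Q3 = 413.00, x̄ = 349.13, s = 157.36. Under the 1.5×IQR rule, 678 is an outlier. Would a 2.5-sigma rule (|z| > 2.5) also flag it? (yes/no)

no

z = (678 − 349.13) / 157.36 = 2.09.
|z| = 2.09 ≤ 2.5.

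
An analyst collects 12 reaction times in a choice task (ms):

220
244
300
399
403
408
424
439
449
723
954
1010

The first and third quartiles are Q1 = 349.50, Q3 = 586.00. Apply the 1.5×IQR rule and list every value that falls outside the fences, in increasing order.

954, 1010

IQR = Q3 − Q1 = 586.00 − 349.50 = 236.50.
Lower fence = Q1 − 1.5·IQR = 349.50 − 354.75 = -5.25.
Upper fence = Q3 + 1.5·IQR = 586.00 + 354.75 = 940.75.
954 > 940.75 → outlier.
1010 > 940.75 → outlier.
All remaining values lie within [-5.25, 940.75].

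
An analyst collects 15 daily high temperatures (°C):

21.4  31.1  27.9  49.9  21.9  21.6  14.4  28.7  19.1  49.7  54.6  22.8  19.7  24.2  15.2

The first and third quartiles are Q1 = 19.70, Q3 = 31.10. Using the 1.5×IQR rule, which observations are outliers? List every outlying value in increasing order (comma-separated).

IQR = Q3 − Q1 = 31.10 − 19.70 = 11.40.
Lower fence = Q1 − 1.5·IQR = 19.70 − 17.10 = 2.60.
Upper fence = Q3 + 1.5·IQR = 31.10 + 17.10 = 48.20.
49.7 > 48.20 → outlier.
49.9 > 48.20 → outlier.
54.6 > 48.20 → outlier.
All remaining values lie within [2.60, 48.20].

49.7, 49.9, 54.6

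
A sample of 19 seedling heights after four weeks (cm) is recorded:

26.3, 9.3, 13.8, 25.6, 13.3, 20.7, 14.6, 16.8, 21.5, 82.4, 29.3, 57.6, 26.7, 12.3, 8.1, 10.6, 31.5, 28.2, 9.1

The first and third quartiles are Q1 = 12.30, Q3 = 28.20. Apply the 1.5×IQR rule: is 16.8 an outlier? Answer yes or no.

no

IQR = Q3 − Q1 = 28.20 − 12.30 = 15.90.
Lower fence = Q1 − 1.5·IQR = 12.30 − 23.85 = -11.55.
Upper fence = Q3 + 1.5·IQR = 28.20 + 23.85 = 52.05.
16.8 lies within [-11.55, 52.05].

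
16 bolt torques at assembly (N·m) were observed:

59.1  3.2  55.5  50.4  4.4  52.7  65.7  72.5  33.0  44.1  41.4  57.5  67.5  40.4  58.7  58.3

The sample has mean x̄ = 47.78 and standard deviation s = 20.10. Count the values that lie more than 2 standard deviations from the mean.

Cutoffs: x̄ ± 2s = [7.58, 87.98].
Outside the cutoffs: 3.2, 4.4.

2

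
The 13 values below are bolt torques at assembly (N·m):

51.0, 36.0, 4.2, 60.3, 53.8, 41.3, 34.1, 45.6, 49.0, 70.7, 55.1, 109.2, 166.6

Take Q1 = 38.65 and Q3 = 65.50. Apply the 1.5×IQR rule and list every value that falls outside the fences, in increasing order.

IQR = Q3 − Q1 = 65.50 − 38.65 = 26.85.
Lower fence = Q1 − 1.5·IQR = 38.65 − 40.275 = -1.625.
Upper fence = Q3 + 1.5·IQR = 65.50 + 40.275 = 105.775.
109.2 > 105.775 → outlier.
166.6 > 105.775 → outlier.
All remaining values lie within [-1.625, 105.775].

109.2, 166.6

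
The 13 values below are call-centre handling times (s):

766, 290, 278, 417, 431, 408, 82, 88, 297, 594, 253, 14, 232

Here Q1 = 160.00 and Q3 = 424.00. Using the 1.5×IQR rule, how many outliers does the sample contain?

IQR = 264.00; fences at 160.00 − 396.00 = -236.00 and 424.00 + 396.00 = 820.00.
Every value lies within the cutoffs.

0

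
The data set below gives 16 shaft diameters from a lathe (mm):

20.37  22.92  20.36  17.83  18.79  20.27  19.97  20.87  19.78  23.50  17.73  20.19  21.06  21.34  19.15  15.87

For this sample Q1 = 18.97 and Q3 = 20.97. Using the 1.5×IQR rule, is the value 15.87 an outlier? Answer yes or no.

IQR = Q3 − Q1 = 20.97 − 18.97 = 2.00.
Lower fence = Q1 − 1.5·IQR = 18.97 − 3.00 = 15.97.
Upper fence = Q3 + 1.5·IQR = 20.97 + 3.00 = 23.97.
15.87 lies below the lower fence.

yes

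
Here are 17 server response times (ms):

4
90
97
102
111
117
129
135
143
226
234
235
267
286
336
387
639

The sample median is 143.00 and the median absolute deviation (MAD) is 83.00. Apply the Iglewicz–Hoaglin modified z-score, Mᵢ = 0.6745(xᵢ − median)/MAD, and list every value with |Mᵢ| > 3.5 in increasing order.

639

|Mᵢ| > 3.5 ⇔ |xᵢ − 143.00| > 3.5·83.00/0.6745 = 430.69.
So outliers lie outside [-287.69, 573.69].
639: M = 4.03 → outlier.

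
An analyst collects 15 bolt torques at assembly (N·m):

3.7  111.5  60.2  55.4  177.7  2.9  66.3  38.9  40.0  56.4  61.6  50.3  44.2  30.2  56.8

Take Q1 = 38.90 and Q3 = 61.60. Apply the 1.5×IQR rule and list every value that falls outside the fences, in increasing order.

2.9, 3.7, 111.5, 177.7

IQR = Q3 − Q1 = 61.60 − 38.90 = 22.70.
Lower fence = Q1 − 1.5·IQR = 38.90 − 34.05 = 4.85.
Upper fence = Q3 + 1.5·IQR = 61.60 + 34.05 = 95.65.
2.9 < 4.85 → outlier.
3.7 < 4.85 → outlier.
111.5 > 95.65 → outlier.
177.7 > 95.65 → outlier.
All remaining values lie within [4.85, 95.65].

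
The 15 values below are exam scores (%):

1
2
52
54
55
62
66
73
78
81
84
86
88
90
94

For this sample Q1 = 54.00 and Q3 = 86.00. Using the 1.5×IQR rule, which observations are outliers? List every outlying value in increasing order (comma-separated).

IQR = Q3 − Q1 = 86.00 − 54.00 = 32.00.
Lower fence = Q1 − 1.5·IQR = 54.00 − 48.00 = 6.00.
Upper fence = Q3 + 1.5·IQR = 86.00 + 48.00 = 134.00.
1 < 6.00 → outlier.
2 < 6.00 → outlier.
All remaining values lie within [6.00, 134.00].

1, 2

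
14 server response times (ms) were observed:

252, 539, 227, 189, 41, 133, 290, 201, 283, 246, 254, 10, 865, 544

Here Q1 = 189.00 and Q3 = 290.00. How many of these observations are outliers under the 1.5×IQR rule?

4

IQR = 101.00; fences at 189.00 − 151.50 = 37.50 and 290.00 + 151.50 = 441.50.
Outside the cutoffs: 10, 539, 544, 865.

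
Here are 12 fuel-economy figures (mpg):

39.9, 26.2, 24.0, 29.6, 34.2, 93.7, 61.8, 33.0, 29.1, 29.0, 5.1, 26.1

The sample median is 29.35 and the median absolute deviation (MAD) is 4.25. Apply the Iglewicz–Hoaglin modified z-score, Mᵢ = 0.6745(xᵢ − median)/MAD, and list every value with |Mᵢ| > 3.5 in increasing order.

5.1, 61.8, 93.7

|Mᵢ| > 3.5 ⇔ |xᵢ − 29.35| > 3.5·4.25/0.6745 = 22.05.
So outliers lie outside [7.30, 51.40].
5.1: M = -3.85 → outlier.
61.8: M = 5.15 → outlier.
93.7: M = 10.21 → outlier.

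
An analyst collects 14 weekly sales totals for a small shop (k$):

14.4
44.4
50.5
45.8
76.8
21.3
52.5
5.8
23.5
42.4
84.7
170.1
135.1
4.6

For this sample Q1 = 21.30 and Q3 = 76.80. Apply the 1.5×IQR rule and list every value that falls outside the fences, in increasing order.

IQR = Q3 − Q1 = 76.80 − 21.30 = 55.50.
Lower fence = Q1 − 1.5·IQR = 21.30 − 83.25 = -61.95.
Upper fence = Q3 + 1.5·IQR = 76.80 + 83.25 = 160.05.
170.1 > 160.05 → outlier.
All remaining values lie within [-61.95, 160.05].

170.1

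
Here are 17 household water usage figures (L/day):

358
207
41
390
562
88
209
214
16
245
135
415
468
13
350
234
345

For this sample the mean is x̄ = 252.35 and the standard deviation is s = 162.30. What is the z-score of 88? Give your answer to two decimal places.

-1.01

z = (88 − 252.35) / 162.30 = -1.01.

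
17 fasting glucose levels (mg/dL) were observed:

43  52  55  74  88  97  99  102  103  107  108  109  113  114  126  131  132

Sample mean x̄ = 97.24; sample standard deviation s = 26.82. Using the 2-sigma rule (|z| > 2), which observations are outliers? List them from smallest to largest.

Cutoffs at x̄ ± 2s: 97.24 ± 2·26.82 = [43.60, 150.88].
43: z = -2.02, |z| > 2 → outlier.
Every other value lies within [43.60, 150.88].

43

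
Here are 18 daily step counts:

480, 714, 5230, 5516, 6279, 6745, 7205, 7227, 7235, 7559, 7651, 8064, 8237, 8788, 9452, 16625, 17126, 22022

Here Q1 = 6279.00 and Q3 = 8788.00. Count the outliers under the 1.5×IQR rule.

IQR = 2509.00; fences at 6279.00 − 3763.50 = 2515.50 and 8788.00 + 3763.50 = 12551.50.
Outside the cutoffs: 480, 714, 16625, 17126, 22022.

5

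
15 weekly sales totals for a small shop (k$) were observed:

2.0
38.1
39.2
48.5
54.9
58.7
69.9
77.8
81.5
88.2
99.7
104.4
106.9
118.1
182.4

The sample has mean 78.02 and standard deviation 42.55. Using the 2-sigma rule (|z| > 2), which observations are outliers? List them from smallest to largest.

182.4

Cutoffs at x̄ ± 2s: 78.02 ± 2·42.55 = [-7.08, 163.12].
182.4: z = 2.45, |z| > 2 → outlier.
Every other value lies within [-7.08, 163.12].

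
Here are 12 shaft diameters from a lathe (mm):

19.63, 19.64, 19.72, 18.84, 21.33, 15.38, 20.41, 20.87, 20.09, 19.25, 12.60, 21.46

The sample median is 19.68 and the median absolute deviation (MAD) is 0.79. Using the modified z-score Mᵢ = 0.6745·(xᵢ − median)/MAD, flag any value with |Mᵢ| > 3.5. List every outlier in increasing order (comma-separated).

12.60, 15.38

|Mᵢ| > 3.5 ⇔ |xᵢ − 19.68| > 3.5·0.79/0.6745 = 4.10.
So outliers lie outside [15.58, 23.78].
12.60: M = -6.04 → outlier.
15.38: M = -3.67 → outlier.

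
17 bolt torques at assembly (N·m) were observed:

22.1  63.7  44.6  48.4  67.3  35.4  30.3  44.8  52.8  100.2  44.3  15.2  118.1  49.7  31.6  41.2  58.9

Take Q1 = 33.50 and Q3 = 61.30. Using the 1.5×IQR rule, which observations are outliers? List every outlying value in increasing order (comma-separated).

118.1

IQR = Q3 − Q1 = 61.30 − 33.50 = 27.80.
Lower fence = Q1 − 1.5·IQR = 33.50 − 41.70 = -8.20.
Upper fence = Q3 + 1.5·IQR = 61.30 + 41.70 = 103.00.
118.1 > 103.00 → outlier.
All remaining values lie within [-8.20, 103.00].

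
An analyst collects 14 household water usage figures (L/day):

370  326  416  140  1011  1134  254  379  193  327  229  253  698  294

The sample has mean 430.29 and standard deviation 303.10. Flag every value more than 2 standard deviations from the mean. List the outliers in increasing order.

Cutoffs at x̄ ± 2s: 430.29 ± 2·303.10 = [-175.91, 1036.49].
1134: z = 2.32, |z| > 2 → outlier.
Every other value lies within [-175.91, 1036.49].

1134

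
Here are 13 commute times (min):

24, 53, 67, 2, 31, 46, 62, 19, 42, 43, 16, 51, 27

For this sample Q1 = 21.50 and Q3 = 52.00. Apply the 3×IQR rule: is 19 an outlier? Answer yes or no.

no

IQR = Q3 − Q1 = 52.00 − 21.50 = 30.50.
Lower fence = Q1 − 3·IQR = 21.50 − 91.50 = -70.00.
Upper fence = Q3 + 3·IQR = 52.00 + 91.50 = 143.50.
19 lies within [-70.00, 143.50].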